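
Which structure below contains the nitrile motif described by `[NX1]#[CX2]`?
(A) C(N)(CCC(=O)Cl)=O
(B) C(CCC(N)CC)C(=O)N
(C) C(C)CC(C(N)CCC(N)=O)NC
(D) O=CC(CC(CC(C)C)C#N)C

[NX1]#[CX2] describes a nitrogen triple-bonded to a two-connected carbon (a nitrile).
(A) has a primary amide (-C(=O)NH2) but the nitrogen is NX3, not NX1.
(B) has a primary amide (-C(=O)NH2) but the nitrogen is NX3, not NX1.
(C) has a primary amino group (-NH2) but the nitrogen is NX3 (three connections), not NX1 triple-bonded.
(D) contains a nitrile (-C#N), which satisfies every atom and bond constraint.
So the answer is (D).

D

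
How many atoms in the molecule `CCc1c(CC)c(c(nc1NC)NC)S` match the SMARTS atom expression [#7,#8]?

3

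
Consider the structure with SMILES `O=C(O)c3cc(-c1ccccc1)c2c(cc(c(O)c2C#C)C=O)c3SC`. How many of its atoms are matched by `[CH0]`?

2

Check the 26 heavy atoms by environment: 9× c (aromatic, H0) → no; 7× c (aromatic, H1) → no; 2× C (H0) → match; 2× C (H1) → no; 2× O (H1) → no; 2× O (H0) → no; 1× S (H0) → no; 1× C (H3) → no.
That gives 2 matching atoms.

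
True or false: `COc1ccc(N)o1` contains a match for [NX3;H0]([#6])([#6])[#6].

False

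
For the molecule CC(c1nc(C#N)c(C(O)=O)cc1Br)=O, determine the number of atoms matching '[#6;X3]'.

7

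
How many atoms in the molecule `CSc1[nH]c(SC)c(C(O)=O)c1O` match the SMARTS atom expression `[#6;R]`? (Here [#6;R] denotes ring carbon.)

The query [#6;R] means: carbon that is part of a ring.
Check the 13 heavy atoms by environment: 1× n (aromatic, in 5-ring) → no; 4× c (aromatic, in 5-ring) → match; 2× S (acyclic) → no; 3× C (acyclic) → no; 3× O (acyclic) → no.
That gives 4 matching atoms.

4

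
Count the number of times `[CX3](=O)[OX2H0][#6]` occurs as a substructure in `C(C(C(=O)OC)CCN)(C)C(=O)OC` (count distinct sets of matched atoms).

2

[CX3](=O)[OX2H0][#6] is the SMARTS for an ester: a carbonyl carbon bonded to an oxygen that is itself bonded to carbon (no H on that O).
The molecule carries 2 separate instances of a methyl-ester group (-C(=O)OCH3) meeting every constraint; each maps to a distinct set of atoms, giving 2 matches.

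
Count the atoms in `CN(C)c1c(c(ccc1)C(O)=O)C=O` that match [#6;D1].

2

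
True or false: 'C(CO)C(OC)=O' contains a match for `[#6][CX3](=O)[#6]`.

The pattern [#6][CX3](=O)[#6] describes a carbonyl carbon (no H) flanked by two carbons — a ketone.
The closest candidate here is a methyl-ester group (-C(=O)OCH3), but one neighbour of the carbonyl carbon is O, not C. No other fragment satisfies the full query, so there is no match.

False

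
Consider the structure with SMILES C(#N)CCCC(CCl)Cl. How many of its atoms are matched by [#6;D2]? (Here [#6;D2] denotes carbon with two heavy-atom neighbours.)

5

The query [#6;D2] means: any carbon bonded to exactly two heavy atoms.
Check the 9 heavy atoms by environment: 5× C (D2) → match; 1× C (D3) → no; 1× N (D1) → no; 2× Cl (D1) → no.
That gives 5 matching atoms.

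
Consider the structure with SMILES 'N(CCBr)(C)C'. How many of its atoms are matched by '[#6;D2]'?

The query [#6;D2] means: any carbon bonded to exactly two heavy atoms.
Check the 6 heavy atoms by environment: 2× C (D2) → match; 1× Br (D1) → no; 1× N (D3) → no; 2× C (D1) → no.
That gives 2 matching atoms.

2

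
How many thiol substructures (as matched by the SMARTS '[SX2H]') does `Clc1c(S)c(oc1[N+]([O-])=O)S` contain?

2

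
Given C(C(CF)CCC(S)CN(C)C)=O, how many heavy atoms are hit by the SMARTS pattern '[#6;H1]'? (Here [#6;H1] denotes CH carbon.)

3

The query [#6;H1] means: any carbon bearing exactly one hydrogen.
Check the 13 heavy atoms by environment: 4× C (H2) → no; 3× C (H1) → match; 1× F (H0) → no; 1× O (H0) → no; 1× S (H1) → no; 1× N (H0) → no; 2× C (H3) → no.
That gives 3 matching atoms.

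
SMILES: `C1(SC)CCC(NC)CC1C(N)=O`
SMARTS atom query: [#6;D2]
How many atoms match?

3

Check the 13 heavy atoms by environment: 4× C (D3) → no; 3× C (D2) → match; 1× O (D1) → no; 1× N (D1) → no; 1× N (D2) → no; 2× C (D1) → no; 1× S (D2) → no.
That gives 3 matching atoms.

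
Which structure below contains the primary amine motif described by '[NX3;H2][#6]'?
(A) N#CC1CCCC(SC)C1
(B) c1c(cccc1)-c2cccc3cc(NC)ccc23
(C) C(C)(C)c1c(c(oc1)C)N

C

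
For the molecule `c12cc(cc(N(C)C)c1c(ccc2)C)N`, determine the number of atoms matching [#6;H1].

5

The query [#6;H1] means: any carbon bearing exactly one hydrogen.
Check the 15 heavy atoms by environment: 5× c (aromatic, H0) → no; 5× c (aromatic, H1) → match; 1× N (H2) → no; 1× N (H0) → no; 3× C (H3) → no.
That gives 5 matching atoms.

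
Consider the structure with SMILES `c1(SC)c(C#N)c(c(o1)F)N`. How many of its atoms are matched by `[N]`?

2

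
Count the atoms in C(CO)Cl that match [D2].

2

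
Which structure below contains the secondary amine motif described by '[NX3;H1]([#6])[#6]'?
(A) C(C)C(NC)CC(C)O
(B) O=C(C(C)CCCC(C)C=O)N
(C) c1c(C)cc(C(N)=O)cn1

[NX3;H1]([#6])[#6] describes a trivalent nitrogen with one H, bonded to two carbons (a secondary amine).
(A) contains an N-methylamino group (-NHCH3), which satisfies every atom and bond constraint.
(B) has a primary amide (-C(=O)NH2) but the -C(=O)NH2 nitrogen has H2, not H1.
(C) has a primary amide (-C(=O)NH2) but the -C(=O)NH2 nitrogen has H2, not H1.
So the answer is (A).

A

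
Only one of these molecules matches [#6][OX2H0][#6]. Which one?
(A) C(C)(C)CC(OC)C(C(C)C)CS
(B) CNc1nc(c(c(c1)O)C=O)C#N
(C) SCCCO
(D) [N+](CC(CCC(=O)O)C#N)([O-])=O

[#6][OX2H0][#6] describes an aliphatic oxygen bridging two carbons with no H on the oxygen (an ether).
(A) contains a methoxy ether (-OCH3), which satisfies every atom and bond constraint.
(B) has a hydroxyl group (-OH) but the oxygen has H1, not H0 bridging two carbons.
(C) has a hydroxyl group (-OH) but the oxygen has H1, not H0 bridging two carbons.
(D) has a carboxylic acid group (-C(=O)OH) but the -OH oxygen has H1; the =O is OX1, not OX2.
So the answer is (A).

A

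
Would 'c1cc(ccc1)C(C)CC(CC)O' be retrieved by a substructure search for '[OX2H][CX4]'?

Yes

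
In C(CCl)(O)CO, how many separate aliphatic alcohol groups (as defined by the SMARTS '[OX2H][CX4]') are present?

2

[OX2H][CX4] is the SMARTS for an aliphatic alcohol: a hydroxyl oxygen bound to an sp3 (X4) carbon.
The molecule carries 2 separate instances of a hydroxyl group (-OH) meeting every constraint; each maps to a distinct set of atoms, giving 2 matches.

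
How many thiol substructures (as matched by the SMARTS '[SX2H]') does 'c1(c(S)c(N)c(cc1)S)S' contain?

3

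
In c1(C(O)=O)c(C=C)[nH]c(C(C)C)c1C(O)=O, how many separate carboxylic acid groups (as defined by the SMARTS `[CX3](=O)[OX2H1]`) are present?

[CX3](=O)[OX2H1] is the SMARTS for a carboxylic acid: an sp2 carbon double-bonded to O and single-bonded to an -OH oxygen.
The molecule carries 2 separate instances of a carboxylic acid group (-C(=O)OH) meeting every constraint; each maps to a distinct set of atoms, giving 2 matches.

2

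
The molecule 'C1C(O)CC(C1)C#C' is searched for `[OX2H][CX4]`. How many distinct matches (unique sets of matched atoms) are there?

[OX2H][CX4] is the SMARTS for an aliphatic alcohol: a hydroxyl oxygen bound to an sp3 (X4) carbon.
Exactly one fragment in the molecule meets all constraints, giving 1 match.

1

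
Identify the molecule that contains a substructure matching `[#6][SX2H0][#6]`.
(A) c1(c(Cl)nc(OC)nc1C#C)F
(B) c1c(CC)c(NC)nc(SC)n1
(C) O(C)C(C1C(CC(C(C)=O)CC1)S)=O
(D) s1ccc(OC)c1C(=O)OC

B

[#6][SX2H0][#6] describes an aliphatic sulfur bridging two carbons with no H on the sulfur (a thioether).
(A) has a methoxy ether (-OCH3) but the bridging atom is O, not S.
(B) contains a methylthio ether (-SCH3), which satisfies every atom and bond constraint.
(C) has a thiol (-SH) but the sulfur has H1, not H0 bridging two carbons.
(D) has a methoxy ether (-OCH3) but the bridging atom is O, not S.
So the answer is (B).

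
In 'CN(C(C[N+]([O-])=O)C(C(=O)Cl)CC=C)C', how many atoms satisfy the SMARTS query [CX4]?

6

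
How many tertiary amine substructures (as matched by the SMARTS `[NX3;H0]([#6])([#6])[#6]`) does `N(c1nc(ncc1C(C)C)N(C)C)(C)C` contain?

[NX3;H0]([#6])([#6])[#6] is the SMARTS for a tertiary amine: a trivalent nitrogen with no H, bonded to three carbons.
The molecule carries 2 separate instances of a dimethylamino group (-N(CH3)2) meeting every constraint; each maps to a distinct set of atoms, giving 2 matches.

2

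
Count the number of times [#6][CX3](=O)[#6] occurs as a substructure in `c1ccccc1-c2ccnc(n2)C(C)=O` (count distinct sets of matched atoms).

[#6][CX3](=O)[#6] is the SMARTS for a ketone: a carbonyl carbon (no H) flanked by two carbons.
Exactly one fragment in the molecule meets all constraints, giving 1 match.

1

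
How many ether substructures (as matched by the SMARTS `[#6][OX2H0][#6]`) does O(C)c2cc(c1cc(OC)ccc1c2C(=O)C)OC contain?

[#6][OX2H0][#6] is the SMARTS for an ether: an aliphatic oxygen bridging two carbons with no H on the oxygen.
The molecule carries 3 separate instances of a methoxy ether (-OCH3) meeting every constraint; each maps to a distinct set of atoms, giving 3 matches.

3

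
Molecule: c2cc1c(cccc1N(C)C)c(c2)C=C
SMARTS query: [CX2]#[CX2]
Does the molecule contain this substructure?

The pattern [CX2]#[CX2] describes a carbon-carbon triple bond — an alkyne.
The closest candidate here is a vinyl group (-CH=CH2), but the C=C is a double bond; both carbons are CX3, not CX2. No other fragment satisfies the full query, so there is no match.

No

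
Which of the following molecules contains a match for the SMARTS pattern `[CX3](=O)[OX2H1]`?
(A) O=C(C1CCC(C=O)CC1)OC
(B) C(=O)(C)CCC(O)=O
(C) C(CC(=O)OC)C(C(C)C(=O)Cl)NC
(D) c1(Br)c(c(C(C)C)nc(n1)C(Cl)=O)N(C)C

B

[CX3](=O)[OX2H1] describes an sp2 carbon double-bonded to O and single-bonded to an -OH oxygen (a carboxylic acid).
(A) has a methyl-ester group (-C(=O)OCH3) but the singly-bonded O has no H (OX2H0, not OX2H1).
(B) contains a carboxylic acid group (-C(=O)OH), which satisfies every atom and bond constraint.
(C) has a methyl-ester group (-C(=O)OCH3) but the singly-bonded O has no H (OX2H0, not OX2H1).
(D) has an acyl chloride (-C(=O)Cl) but the carbonyl is bonded to Cl, not to an -OH oxygen.
So the answer is (B).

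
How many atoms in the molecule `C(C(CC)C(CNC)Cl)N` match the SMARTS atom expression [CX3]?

0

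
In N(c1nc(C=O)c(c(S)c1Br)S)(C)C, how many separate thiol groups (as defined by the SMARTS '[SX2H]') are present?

2

[SX2H] is the SMARTS for a thiol: an aliphatic sulfur with two connections, one being H.
The molecule carries 2 separate instances of a thiol (-SH) meeting every constraint; each maps to a distinct set of atoms, giving 2 matches.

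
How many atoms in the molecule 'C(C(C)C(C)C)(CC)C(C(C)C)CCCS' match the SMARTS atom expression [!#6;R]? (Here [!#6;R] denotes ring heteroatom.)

0

The query [!#6;R] means: non-carbon atom that is part of a ring.
Check the 16 heavy atoms by environment: 15× C (acyclic) → no; 1× S (acyclic) → no.
No environment satisfies the query, so 0 matching atoms.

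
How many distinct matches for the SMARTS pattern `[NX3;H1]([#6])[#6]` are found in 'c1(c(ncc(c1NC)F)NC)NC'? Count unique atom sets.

[NX3;H1]([#6])[#6] is the SMARTS for a secondary amine: a trivalent nitrogen with one H, bonded to two carbons.
The molecule carries 3 separate instances of an N-methylamino group (-NHCH3) meeting every constraint; each maps to a distinct set of atoms, giving 3 matches.

3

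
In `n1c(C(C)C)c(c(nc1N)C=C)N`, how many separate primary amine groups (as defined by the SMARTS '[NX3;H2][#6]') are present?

2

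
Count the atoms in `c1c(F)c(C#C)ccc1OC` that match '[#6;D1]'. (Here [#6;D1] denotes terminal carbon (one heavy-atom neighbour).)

2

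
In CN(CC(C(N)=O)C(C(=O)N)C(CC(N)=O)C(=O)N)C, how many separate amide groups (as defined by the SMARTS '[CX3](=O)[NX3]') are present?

4

[CX3](=O)[NX3] is the SMARTS for an amide: a carbonyl carbon bonded to a trivalent nitrogen.
The molecule carries 4 separate instances of a primary amide (-C(=O)NH2) meeting every constraint; each maps to a distinct set of atoms, giving 4 matches.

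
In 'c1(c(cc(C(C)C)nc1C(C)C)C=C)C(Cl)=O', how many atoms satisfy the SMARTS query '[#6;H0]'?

The query [#6;H0] means: any carbon with no attached hydrogen.
Check the 17 heavy atoms by environment: 1× n (aromatic, H0) → no; 4× c (aromatic, H0) → match; 1× c (aromatic, H1) → no; 3× C (H1) → no; 1× C (H2) → no; 4× C (H3) → no; 1× C (H0) → match; 1× O (H0) → no; 1× Cl (H0) → no.
Summing the matching environments: 4 + 1 = 5 matching atoms.

5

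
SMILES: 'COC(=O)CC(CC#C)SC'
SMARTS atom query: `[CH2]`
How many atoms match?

The query [CH2] means: aliphatic carbon with exactly two hydrogens.
Check the 11 heavy atoms by environment: 2× C (H2) → match; 2× C (H1) → no; 2× C (H0) → no; 2× O (H0) → no; 2× C (H3) → no; 1× S (H0) → no.
That gives 2 matching atoms.

2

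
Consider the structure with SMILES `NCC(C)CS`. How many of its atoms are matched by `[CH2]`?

2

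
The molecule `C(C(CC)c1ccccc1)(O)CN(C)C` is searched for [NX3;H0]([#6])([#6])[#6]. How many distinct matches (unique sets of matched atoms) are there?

1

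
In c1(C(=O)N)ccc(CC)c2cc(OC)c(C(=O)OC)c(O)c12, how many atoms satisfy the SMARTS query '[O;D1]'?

3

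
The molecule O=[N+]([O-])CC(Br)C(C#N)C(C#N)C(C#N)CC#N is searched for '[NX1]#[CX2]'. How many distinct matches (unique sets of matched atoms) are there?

4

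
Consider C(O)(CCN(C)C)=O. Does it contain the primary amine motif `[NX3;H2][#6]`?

The pattern [NX3;H2][#6] describes a trivalent nitrogen with two H attached to carbon — a primary amine.
The closest candidate here is a dimethylamino group (-N(CH3)2), but the nitrogen has H0, not H2. No other fragment satisfies the full query, so there is no match.

No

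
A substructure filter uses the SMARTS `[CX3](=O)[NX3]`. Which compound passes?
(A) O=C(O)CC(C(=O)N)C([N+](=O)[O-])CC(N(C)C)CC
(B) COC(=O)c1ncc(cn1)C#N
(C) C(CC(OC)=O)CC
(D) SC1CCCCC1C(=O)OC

A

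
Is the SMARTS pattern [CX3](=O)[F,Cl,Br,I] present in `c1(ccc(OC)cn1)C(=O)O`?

No

The pattern [CX3](=O)[F,Cl,Br,I] describes a carbonyl carbon bonded to a halogen — an acyl halide.
The closest candidate here is a carboxylic acid group (-C(=O)OH), but the carbonyl is bonded to -OH, not to a halogen. No other fragment satisfies the full query, so there is no match.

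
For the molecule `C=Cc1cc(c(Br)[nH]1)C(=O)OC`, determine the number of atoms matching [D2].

The query [D2] means: atom with exactly two heavy-atom neighbours.
Check the 12 heavy atoms by environment: 1× n (aromatic, D2) → match; 3× c (aromatic, D3) → no; 1× c (aromatic, D2) → match; 1× C (D3) → no; 1× O (D1) → no; 1× O (D2) → match; 2× C (D1) → no; 1× C (D2) → match; 1× Br (D1) → no.
Summing the matching environments: 1 + 1 + 1 + 1 = 4 matching atoms.

4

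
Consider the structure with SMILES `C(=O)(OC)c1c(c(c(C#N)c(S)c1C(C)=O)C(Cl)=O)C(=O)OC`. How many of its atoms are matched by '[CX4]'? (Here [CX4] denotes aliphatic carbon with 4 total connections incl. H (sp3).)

The query [CX4] means: C with X4: aliphatic carbon with exactly 4 total connections (bonds + H).
Check the 23 heavy atoms by environment: 6× c (aromatic, X3) → no; 4× C (X3) → no; 4× O (X1) → no; 2× O (X2) → no; 3× C (X4) → match; 1× Cl (X1) → no; 1× S (X2) → no; 1× C (X2) → no; 1× N (X1) → no.
That gives 3 matching atoms.

3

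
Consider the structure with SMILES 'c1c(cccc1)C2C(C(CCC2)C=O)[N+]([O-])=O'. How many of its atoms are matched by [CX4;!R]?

Check the 17 heavy atoms by environment: 6× C (X4, in 6-ring) → no; 1× C (X3, acyclic) → no; 2× O (X1, acyclic) → no; 1× N (charge +1, X3, acyclic) → no; 1× O (charge -1, X1, acyclic) → no; 6× c (aromatic, X3, in 6-ring) → no.
No environment satisfies the query, so 0 matching atoms.

0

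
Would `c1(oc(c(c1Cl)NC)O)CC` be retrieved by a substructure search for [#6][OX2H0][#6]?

No

The pattern [#6][OX2H0][#6] describes an aliphatic oxygen bridging two carbons with no H on the oxygen — an ether.
The closest candidate here is a hydroxyl group (-OH), but the oxygen has H1, not H0 bridging two carbons. No other fragment satisfies the full query, so there is no match.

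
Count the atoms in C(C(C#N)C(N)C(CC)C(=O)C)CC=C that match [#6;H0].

2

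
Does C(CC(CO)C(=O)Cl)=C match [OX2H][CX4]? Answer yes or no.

The pattern [OX2H][CX4] describes a hydroxyl oxygen bound to an sp3 (X4) carbon — an aliphatic alcohol.
The molecule carries a hydroxyl group (-OH), whose atoms satisfy every constraint of the query, so the pattern matches.

Yes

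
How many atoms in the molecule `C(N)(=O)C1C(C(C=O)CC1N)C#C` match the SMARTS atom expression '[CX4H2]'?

The query [CX4H2] means: sp3 carbon (X4) with exactly two hydrogens.
Check the 13 heavy atoms by environment: 4× C (H1, X4) → no; 1× C (H2, X4) → match; 1× C (H0, X2) → no; 1× C (H1, X2) → no; 1× C (H1, X3) → no; 2× O (H0, X1) → no; 1× C (H0, X3) → no; 2× N (H2, X3) → no.
That gives 1 matching atom.

1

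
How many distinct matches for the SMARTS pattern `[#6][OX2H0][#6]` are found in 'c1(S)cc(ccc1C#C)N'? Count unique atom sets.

0

[#6][OX2H0][#6] is the SMARTS for an ether: an aliphatic oxygen bridging two carbons with no H on the oxygen.
No fragment in the molecule satisfies every constraint, giving 0 matches.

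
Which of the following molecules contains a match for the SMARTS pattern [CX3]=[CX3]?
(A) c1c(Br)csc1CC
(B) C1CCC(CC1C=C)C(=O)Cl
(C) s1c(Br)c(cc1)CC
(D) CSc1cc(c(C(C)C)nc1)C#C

B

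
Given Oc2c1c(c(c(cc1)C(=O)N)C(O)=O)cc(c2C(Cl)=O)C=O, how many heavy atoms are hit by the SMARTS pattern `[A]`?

12

The query [A] means: A matches any aliphatic (non-aromatic) heavy atom.
Check the 22 heavy atoms by environment: 10× c (aromatic) → no; 4× C → match; 6× O → match; 1× N → match; 1× Cl → match.
Summing the matching environments: 4 + 6 + 1 + 1 = 12 matching atoms.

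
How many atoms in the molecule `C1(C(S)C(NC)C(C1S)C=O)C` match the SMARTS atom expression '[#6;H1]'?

Check the 12 heavy atoms by environment: 6× C (H1) → match; 2× S (H1) → no; 1× O (H0) → no; 2× C (H3) → no; 1× N (H1) → no.
That gives 6 matching atoms.

6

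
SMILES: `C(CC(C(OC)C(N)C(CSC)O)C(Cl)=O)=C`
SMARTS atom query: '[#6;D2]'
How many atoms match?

3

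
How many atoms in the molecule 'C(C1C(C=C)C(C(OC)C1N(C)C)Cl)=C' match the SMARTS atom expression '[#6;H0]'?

0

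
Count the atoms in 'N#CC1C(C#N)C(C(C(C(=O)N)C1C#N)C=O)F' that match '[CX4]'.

6

The query [CX4] means: C with X4: aliphatic carbon with exactly 4 total connections (bonds + H).
Check the 18 heavy atoms by environment: 6× C (X4) → match; 3× C (X2) → no; 3× N (X1) → no; 2× C (X3) → no; 2× O (X1) → no; 1× N (X3) → no; 1× F (X1) → no.
That gives 6 matching atoms.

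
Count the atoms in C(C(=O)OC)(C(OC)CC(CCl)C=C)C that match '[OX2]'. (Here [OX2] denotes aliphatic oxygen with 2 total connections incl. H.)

2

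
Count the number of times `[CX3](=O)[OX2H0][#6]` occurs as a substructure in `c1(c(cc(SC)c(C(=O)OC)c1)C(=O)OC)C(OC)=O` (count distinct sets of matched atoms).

3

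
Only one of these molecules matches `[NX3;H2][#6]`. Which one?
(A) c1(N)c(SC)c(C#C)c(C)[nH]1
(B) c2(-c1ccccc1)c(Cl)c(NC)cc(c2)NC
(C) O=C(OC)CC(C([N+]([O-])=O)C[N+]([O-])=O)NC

[NX3;H2][#6] describes a trivalent nitrogen with two H attached to carbon (a primary amine).
(A) contains a primary amino group (-NH2), which satisfies every atom and bond constraint.
(B) has an N-methylamino group (-NHCH3) but the nitrogen bears two carbons and only one H (H1), not H2.
(C) has a nitro group (-[N+](=O)[O-]) but the nitrogen is [N+] with no H, not NX3H2.
So the answer is (A).

A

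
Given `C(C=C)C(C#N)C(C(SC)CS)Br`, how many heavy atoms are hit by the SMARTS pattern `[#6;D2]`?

The query [#6;D2] means: any carbon bonded to exactly two heavy atoms.
Check the 13 heavy atoms by environment: 4× C (D2) → match; 3× C (D3) → no; 1× N (D1) → no; 1× S (D1) → no; 1× S (D2) → no; 2× C (D1) → no; 1× Br (D1) → no.
That gives 4 matching atoms.

4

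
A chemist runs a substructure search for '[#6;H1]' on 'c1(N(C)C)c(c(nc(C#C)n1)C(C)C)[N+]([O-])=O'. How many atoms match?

2

The query [#6;H1] means: any carbon bearing exactly one hydrogen.
Check the 17 heavy atoms by environment: 2× n (aromatic, H0) → no; 4× c (aromatic, H0) → no; 1× N (H0) → no; 4× C (H3) → no; 1× N (charge +1, H0) → no; 1× O (charge -1, H0) → no; 1× O (H0) → no; 2× C (H1) → match; 1× C (H0) → no.
That gives 2 matching atoms.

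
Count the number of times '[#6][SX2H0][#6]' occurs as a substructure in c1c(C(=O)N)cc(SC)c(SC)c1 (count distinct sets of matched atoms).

[#6][SX2H0][#6] is the SMARTS for a thioether: an aliphatic sulfur bridging two carbons with no H on the sulfur.
The molecule carries 2 separate instances of a methylthio ether (-SCH3) meeting every constraint; each maps to a distinct set of atoms, giving 2 matches.

2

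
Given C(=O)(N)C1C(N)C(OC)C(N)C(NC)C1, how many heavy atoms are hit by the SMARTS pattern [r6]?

6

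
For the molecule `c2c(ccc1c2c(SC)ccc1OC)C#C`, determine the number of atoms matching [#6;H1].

6

The query [#6;H1] means: any carbon bearing exactly one hydrogen.
Check the 16 heavy atoms by environment: 5× c (aromatic, H0) → no; 5× c (aromatic, H1) → match; 1× C (H0) → no; 1× C (H1) → match; 1× S (H0) → no; 2× C (H3) → no; 1× O (H0) → no.
Summing the matching environments: 5 + 1 = 6 matching atoms.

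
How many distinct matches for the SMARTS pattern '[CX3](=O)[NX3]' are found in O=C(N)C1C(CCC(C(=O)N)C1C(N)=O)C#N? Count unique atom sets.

[CX3](=O)[NX3] is the SMARTS for an amide: a carbonyl carbon bonded to a trivalent nitrogen.
The molecule carries 3 separate instances of a primary amide (-C(=O)NH2) meeting every constraint; each maps to a distinct set of atoms, giving 3 matches.

3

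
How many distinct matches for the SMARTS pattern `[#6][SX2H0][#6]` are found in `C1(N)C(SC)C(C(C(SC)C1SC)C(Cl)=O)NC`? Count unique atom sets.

3

[#6][SX2H0][#6] is the SMARTS for a thioether: an aliphatic sulfur bridging two carbons with no H on the sulfur.
The molecule carries 3 separate instances of a methylthio ether (-SCH3) meeting every constraint; each maps to a distinct set of atoms, giving 3 matches.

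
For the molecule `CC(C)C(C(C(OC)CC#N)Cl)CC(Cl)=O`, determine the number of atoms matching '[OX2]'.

Check the 16 heavy atoms by environment: 9× C (X4) → no; 2× Cl (X1) → no; 1× C (X2) → no; 1× N (X1) → no; 1× O (X2) → match; 1× C (X3) → no; 1× O (X1) → no.
That gives 1 matching atom.

1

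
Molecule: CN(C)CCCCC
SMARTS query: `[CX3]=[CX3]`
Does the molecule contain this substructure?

No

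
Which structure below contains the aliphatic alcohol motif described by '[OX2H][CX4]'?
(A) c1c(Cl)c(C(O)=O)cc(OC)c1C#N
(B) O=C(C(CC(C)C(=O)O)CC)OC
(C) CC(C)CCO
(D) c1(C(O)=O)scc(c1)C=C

C

[OX2H][CX4] describes a hydroxyl oxygen bound to an sp3 (X4) carbon (an aliphatic alcohol).
(A) has a carboxylic acid group (-C(=O)OH) but the -OH is on a CX3 carbonyl carbon, not a CX4 carbon.
(B) has a carboxylic acid group (-C(=O)OH) but the -OH is on a CX3 carbonyl carbon, not a CX4 carbon.
(C) contains a hydroxyl group (-OH), which satisfies every atom and bond constraint.
(D) has a carboxylic acid group (-C(=O)OH) but the -OH is on a CX3 carbonyl carbon, not a CX4 carbon.
So the answer is (C).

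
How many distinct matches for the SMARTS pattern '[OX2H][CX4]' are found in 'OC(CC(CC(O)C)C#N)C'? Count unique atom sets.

[OX2H][CX4] is the SMARTS for an aliphatic alcohol: a hydroxyl oxygen bound to an sp3 (X4) carbon.
The molecule carries 2 separate instances of a hydroxyl group (-OH) meeting every constraint; each maps to a distinct set of atoms, giving 2 matches.

2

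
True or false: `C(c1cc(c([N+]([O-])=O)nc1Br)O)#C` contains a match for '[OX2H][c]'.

True

The pattern [OX2H][c] describes a hydroxyl oxygen attached to an aromatic carbon — a phenol.
The molecule carries a hydroxyl group (-OH), whose atoms satisfy every constraint of the query, so the pattern matches.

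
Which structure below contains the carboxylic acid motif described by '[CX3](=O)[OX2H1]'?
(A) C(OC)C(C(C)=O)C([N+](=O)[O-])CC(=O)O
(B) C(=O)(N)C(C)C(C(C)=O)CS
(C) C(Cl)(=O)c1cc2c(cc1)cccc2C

A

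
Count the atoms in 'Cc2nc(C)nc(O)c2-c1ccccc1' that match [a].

12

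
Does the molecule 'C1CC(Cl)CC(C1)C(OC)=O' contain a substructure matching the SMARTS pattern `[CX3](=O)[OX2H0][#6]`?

The pattern [CX3](=O)[OX2H0][#6] describes a carbonyl carbon bonded to an oxygen that is itself bonded to carbon (no H on that O) — an ester.
The molecule carries a methyl-ester group (-C(=O)OCH3), whose atoms satisfy every constraint of the query, so the pattern matches.

Yes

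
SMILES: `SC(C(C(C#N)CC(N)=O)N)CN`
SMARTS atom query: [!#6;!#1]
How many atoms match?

The query [!#6;!#1] means: not carbon and not hydrogen — any heteroatom.
Check the 13 heavy atoms by environment: 7× C → no; 1× S → match; 4× N → match; 1× O → match.
Summing the matching environments: 1 + 4 + 1 = 6 matching atoms.

6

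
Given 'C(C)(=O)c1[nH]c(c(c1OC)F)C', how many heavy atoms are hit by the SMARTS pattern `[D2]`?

2

The query [D2] means: atom with exactly two heavy-atom neighbours.
Check the 12 heavy atoms by environment: 1× n (aromatic, D2) → match; 4× c (aromatic, D3) → no; 3× C (D1) → no; 1× C (D3) → no; 1× O (D1) → no; 1× F (D1) → no; 1× O (D2) → match.
Summing the matching environments: 1 + 1 = 2 matching atoms.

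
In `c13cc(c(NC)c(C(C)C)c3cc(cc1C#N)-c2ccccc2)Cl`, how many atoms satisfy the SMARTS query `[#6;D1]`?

3

Check the 24 heavy atoms by environment: 8× c (aromatic, D3) → no; 8× c (aromatic, D2) → no; 1× Cl (D1) → no; 1× C (D2) → no; 1× N (D1) → no; 1× C (D3) → no; 3× C (D1) → match; 1× N (D2) → no.
That gives 3 matching atoms.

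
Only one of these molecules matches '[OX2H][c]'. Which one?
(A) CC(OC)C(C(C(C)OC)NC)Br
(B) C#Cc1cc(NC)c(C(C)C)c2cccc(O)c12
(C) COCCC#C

[OX2H][c] describes a hydroxyl oxygen attached to an aromatic carbon (a phenol).
(A) has a methoxy ether (-OCH3) but the oxygen has H0, not H1.
(B) contains a hydroxyl group (-OH), which satisfies every atom and bond constraint.
(C) has a methoxy ether (-OCH3) but the oxygen has H0, not H1.
So the answer is (B).

B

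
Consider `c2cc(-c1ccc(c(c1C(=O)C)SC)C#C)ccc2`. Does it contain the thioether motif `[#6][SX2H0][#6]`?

The pattern [#6][SX2H0][#6] describes an aliphatic sulfur bridging two carbons with no H on the sulfur — a thioether.
The molecule carries a methylthio ether (-SCH3), whose atoms satisfy every constraint of the query, so the pattern matches.

Yes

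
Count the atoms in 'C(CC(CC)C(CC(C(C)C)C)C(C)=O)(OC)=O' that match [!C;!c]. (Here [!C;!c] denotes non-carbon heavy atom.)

3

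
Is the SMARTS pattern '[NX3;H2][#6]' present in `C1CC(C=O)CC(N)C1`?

Yes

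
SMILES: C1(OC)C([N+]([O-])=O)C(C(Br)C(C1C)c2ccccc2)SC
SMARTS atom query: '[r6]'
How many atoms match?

12

The query [r6] means: r6 matches atoms in a six-membered ring.
Check the 21 heavy atoms by environment: 6× C (in 6-ring) → match; 6× c (aromatic, in 6-ring) → match; 1× Br (acyclic) → no; 1× S (acyclic) → no; 3× C (acyclic) → no; 2× O (acyclic) → no; 1× N (charge +1, acyclic) → no; 1× O (charge -1, acyclic) → no.
Summing the matching environments: 6 + 6 = 12 matching atoms.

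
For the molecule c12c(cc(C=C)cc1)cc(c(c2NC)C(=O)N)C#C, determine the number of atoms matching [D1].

The query [D1] means: atom with exactly one heavy-atom neighbour (degree 1).
Check the 19 heavy atoms by environment: 6× c (aromatic, D3) → no; 4× c (aromatic, D2) → no; 2× C (D2) → no; 3× C (D1) → match; 1× C (D3) → no; 1× O (D1) → match; 1× N (D1) → match; 1× N (D2) → no.
Summing the matching environments: 3 + 1 + 1 = 5 matching atoms.

5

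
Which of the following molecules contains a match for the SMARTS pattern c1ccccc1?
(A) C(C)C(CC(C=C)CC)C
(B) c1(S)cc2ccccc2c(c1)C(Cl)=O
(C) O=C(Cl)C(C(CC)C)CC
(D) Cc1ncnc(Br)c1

B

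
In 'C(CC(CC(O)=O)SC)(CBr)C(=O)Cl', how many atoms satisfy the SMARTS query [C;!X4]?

2

The query [C;!X4] means: aliphatic carbon that does not have four total connections.
Check the 14 heavy atoms by environment: 6× C (X4) → no; 1× Br (X1) → no; 1× S (X2) → no; 2× C (X3) → match; 2× O (X1) → no; 1× Cl (X1) → no; 1× O (X2) → no.
That gives 2 matching atoms.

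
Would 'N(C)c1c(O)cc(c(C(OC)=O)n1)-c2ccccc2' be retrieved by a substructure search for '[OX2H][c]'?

Yes

The pattern [OX2H][c] describes a hydroxyl oxygen attached to an aromatic carbon — a phenol.
The molecule carries a hydroxyl group (-OH), whose atoms satisfy every constraint of the query, so the pattern matches.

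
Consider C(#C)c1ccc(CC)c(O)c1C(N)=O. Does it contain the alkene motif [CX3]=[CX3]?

No

The pattern [CX3]=[CX3] describes a non-aromatic C=C double bond between two sp2 carbons — an alkene.
The closest candidate here is an ethynyl group (-C#CH), but the C-C bond is a triple bond, not a double bond. No other fragment satisfies the full query, so there is no match.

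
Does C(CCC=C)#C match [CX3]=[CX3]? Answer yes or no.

Yes

The pattern [CX3]=[CX3] describes a non-aromatic C=C double bond between two sp2 carbons — an alkene.
The molecule carries a vinyl group (-CH=CH2), whose atoms satisfy every constraint of the query, so the pattern matches.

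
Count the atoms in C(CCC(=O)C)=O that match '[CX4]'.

3

Check the 7 heavy atoms by environment: 3× C (X4) → match; 2× C (X3) → no; 2× O (X1) → no.
That gives 3 matching atoms.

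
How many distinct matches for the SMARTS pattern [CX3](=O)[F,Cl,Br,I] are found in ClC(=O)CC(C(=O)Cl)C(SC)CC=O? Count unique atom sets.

2

[CX3](=O)[F,Cl,Br,I] is the SMARTS for an acyl halide: a carbonyl carbon bonded to a halogen.
The molecule carries 2 separate instances of an acyl chloride (-C(=O)Cl) meeting every constraint; each maps to a distinct set of atoms, giving 2 matches.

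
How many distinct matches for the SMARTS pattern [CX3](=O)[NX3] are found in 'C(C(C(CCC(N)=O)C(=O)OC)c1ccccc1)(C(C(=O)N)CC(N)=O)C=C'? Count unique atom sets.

[CX3](=O)[NX3] is the SMARTS for an amide: a carbonyl carbon bonded to a trivalent nitrogen.
The molecule carries 3 separate instances of a primary amide (-C(=O)NH2) meeting every constraint; each maps to a distinct set of atoms, giving 3 matches.

3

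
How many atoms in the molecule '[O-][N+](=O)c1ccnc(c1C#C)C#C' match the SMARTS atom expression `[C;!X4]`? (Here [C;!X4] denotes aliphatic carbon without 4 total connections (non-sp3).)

4

Check the 13 heavy atoms by environment: 1× n (aromatic, X2) → no; 5× c (aromatic, X3) → no; 1× N (charge +1, X3) → no; 1× O (charge -1, X1) → no; 1× O (X1) → no; 4× C (X2) → match.
That gives 4 matching atoms.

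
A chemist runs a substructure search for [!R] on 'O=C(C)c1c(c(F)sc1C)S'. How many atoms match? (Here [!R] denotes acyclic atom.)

Check the 11 heavy atoms by environment: 1× s (aromatic, in 5-ring) → no; 4× c (aromatic, in 5-ring) → no; 1× S (acyclic) → match; 1× F (acyclic) → match; 3× C (acyclic) → match; 1× O (acyclic) → match.
Summing the matching environments: 1 + 1 + 3 + 1 = 6 matching atoms.

6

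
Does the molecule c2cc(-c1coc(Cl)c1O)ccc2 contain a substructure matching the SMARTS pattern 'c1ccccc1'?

The pattern c1ccccc1 describes six aromatic carbons in a ring — a benzene ring.
The molecule carries a phenyl ring, whose atoms satisfy every constraint of the query, so the pattern matches.

Yes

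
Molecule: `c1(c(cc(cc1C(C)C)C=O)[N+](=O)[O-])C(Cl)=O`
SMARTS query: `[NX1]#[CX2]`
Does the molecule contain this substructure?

The pattern [NX1]#[CX2] describes a nitrogen triple-bonded to a two-connected carbon — a nitrile.
The closest candidate here is a nitro group (-[N+](=O)[O-]), but there is no C#N triple bond. No other fragment satisfies the full query, so there is no match.

No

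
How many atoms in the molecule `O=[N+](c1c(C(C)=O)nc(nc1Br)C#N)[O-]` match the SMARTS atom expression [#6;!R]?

Check the 15 heavy atoms by environment: 2× n (aromatic, in 6-ring) → no; 4× c (aromatic, in 6-ring) → no; 3× C (acyclic) → match; 1× N (acyclic) → no; 1× N (charge +1, acyclic) → no; 1× O (charge -1, acyclic) → no; 2× O (acyclic) → no; 1× Br (acyclic) → no.
That gives 3 matching atoms.

3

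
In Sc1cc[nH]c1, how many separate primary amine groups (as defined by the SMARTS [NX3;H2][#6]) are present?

0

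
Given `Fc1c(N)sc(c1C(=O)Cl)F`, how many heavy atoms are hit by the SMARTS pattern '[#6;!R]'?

1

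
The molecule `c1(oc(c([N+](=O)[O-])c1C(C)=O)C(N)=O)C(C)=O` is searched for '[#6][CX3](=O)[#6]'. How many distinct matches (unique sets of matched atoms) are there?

[#6][CX3](=O)[#6] is the SMARTS for a ketone: a carbonyl carbon (no H) flanked by two carbons.
The molecule carries 2 separate instances of an acetyl/ketone group (-C(=O)CH3) meeting every constraint; each maps to a distinct set of atoms, giving 2 matches.

2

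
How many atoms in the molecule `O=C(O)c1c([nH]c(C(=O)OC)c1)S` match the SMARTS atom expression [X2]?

3

Check the 13 heavy atoms by environment: 1× n (aromatic, X3) → no; 4× c (aromatic, X3) → no; 2× C (X3) → no; 2× O (X1) → no; 2× O (X2) → match; 1× C (X4) → no; 1× S (X2) → match.
Summing the matching environments: 2 + 1 = 3 matching atoms.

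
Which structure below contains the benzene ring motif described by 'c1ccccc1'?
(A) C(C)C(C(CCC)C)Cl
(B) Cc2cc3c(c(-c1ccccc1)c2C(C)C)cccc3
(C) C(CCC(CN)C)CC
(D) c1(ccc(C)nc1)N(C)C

B

c1ccccc1 describes six aromatic carbons in a ring (a benzene ring).
(A) has a methyl group (-CH3) but no six-membered all-carbon aromatic ring is present.
(B) contains a phenyl ring, which satisfies every atom and bond constraint.
(C) has a methyl group (-CH3) but no six-membered all-carbon aromatic ring is present.
(D) has a methyl group (-CH3) but no six-membered all-carbon aromatic ring is present.
So the answer is (B).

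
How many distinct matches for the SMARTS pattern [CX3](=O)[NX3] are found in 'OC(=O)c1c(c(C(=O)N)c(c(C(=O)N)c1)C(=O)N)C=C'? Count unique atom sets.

[CX3](=O)[NX3] is the SMARTS for an amide: a carbonyl carbon bonded to a trivalent nitrogen.
The molecule carries 3 separate instances of a primary amide (-C(=O)NH2) meeting every constraint; each maps to a distinct set of atoms, giving 3 matches.

3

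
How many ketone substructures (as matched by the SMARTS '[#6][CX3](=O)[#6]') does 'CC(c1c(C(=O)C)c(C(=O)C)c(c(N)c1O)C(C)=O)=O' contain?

4

[#6][CX3](=O)[#6] is the SMARTS for a ketone: a carbonyl carbon (no H) flanked by two carbons.
The molecule carries 4 separate instances of an acetyl/ketone group (-C(=O)CH3) meeting every constraint; each maps to a distinct set of atoms, giving 4 matches.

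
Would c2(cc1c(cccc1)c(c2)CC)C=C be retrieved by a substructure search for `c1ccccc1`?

Yes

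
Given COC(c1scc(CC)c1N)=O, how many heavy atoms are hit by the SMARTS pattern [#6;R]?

The query [#6;R] means: carbon that is part of a ring.
Check the 12 heavy atoms by environment: 1× s (aromatic, in 5-ring) → no; 4× c (aromatic, in 5-ring) → match; 1× N (acyclic) → no; 4× C (acyclic) → no; 2× O (acyclic) → no.
That gives 4 matching atoms.

4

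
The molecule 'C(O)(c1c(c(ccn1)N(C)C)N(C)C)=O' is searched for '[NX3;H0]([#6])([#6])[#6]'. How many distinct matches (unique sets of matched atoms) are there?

2

[NX3;H0]([#6])([#6])[#6] is the SMARTS for a tertiary amine: a trivalent nitrogen with no H, bonded to three carbons.
The molecule carries 2 separate instances of a dimethylamino group (-N(CH3)2) meeting every constraint; each maps to a distinct set of atoms, giving 2 matches.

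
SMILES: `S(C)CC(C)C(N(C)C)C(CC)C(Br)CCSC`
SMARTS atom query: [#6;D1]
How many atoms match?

The query [#6;D1] means: carbon bonded to exactly one heavy atom.
Check the 18 heavy atoms by environment: 4× C (D2) → no; 4× C (D3) → no; 6× C (D1) → match; 1× N (D3) → no; 2× S (D2) → no; 1× Br (D1) → no.
That gives 6 matching atoms.

6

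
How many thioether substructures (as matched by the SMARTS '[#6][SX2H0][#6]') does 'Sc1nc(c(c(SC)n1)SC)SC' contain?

3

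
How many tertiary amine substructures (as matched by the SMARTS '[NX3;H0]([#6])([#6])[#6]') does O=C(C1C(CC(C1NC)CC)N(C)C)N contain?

1

[NX3;H0]([#6])([#6])[#6] is the SMARTS for a tertiary amine: a trivalent nitrogen with no H, bonded to three carbons.
Exactly one fragment in the molecule meets all constraints, giving 1 match.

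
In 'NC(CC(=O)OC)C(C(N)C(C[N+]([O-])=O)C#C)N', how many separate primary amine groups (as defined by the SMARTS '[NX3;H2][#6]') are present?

[NX3;H2][#6] is the SMARTS for a primary amine: a trivalent nitrogen with two H attached to carbon.
The molecule carries 3 separate instances of a primary amino group (-NH2) meeting every constraint; each maps to a distinct set of atoms, giving 3 matches.

3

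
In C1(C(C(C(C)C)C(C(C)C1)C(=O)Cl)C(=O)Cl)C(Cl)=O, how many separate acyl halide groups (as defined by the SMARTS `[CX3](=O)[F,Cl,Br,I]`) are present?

3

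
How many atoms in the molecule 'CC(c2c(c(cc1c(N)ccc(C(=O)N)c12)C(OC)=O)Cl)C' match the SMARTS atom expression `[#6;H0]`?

The query [#6;H0] means: any carbon with no attached hydrogen.
Check the 22 heavy atoms by environment: 7× c (aromatic, H0) → match; 3× c (aromatic, H1) → no; 2× C (H0) → match; 3× O (H0) → no; 3× C (H3) → no; 2× N (H2) → no; 1× Cl (H0) → no; 1× C (H1) → no.
Summing the matching environments: 7 + 2 = 9 matching atoms.

9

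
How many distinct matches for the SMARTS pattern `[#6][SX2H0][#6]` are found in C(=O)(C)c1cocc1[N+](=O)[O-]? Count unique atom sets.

[#6][SX2H0][#6] is the SMARTS for a thioether: an aliphatic sulfur bridging two carbons with no H on the sulfur.
No fragment in the molecule satisfies every constraint, giving 0 matches.

0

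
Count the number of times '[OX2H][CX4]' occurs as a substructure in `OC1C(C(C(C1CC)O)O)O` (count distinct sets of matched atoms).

[OX2H][CX4] is the SMARTS for an aliphatic alcohol: a hydroxyl oxygen bound to an sp3 (X4) carbon.
The molecule carries 4 separate instances of a hydroxyl group (-OH) meeting every constraint; each maps to a distinct set of atoms, giving 4 matches.

4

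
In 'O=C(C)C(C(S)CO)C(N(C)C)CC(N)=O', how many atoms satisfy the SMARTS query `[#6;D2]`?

2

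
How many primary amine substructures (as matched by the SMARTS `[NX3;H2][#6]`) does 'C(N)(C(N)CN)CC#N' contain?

[NX3;H2][#6] is the SMARTS for a primary amine: a trivalent nitrogen with two H attached to carbon.
The molecule carries 3 separate instances of a primary amino group (-NH2) meeting every constraint; each maps to a distinct set of atoms, giving 3 matches.

3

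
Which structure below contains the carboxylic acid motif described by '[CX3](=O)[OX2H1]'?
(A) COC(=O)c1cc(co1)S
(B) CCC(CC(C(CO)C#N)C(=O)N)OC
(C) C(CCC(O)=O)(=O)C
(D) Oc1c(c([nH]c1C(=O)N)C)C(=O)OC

[CX3](=O)[OX2H1] describes an sp2 carbon double-bonded to O and single-bonded to an -OH oxygen (a carboxylic acid).
(A) has a methyl-ester group (-C(=O)OCH3) but the singly-bonded O has no H (OX2H0, not OX2H1).
(B) has a primary amide (-C(=O)NH2) but the carbonyl is bonded to N, not to an -OH oxygen.
(C) contains a carboxylic acid group (-C(=O)OH), which satisfies every atom and bond constraint.
(D) has a primary amide (-C(=O)NH2) but the carbonyl is bonded to N, not to an -OH oxygen.
So the answer is (C).

C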